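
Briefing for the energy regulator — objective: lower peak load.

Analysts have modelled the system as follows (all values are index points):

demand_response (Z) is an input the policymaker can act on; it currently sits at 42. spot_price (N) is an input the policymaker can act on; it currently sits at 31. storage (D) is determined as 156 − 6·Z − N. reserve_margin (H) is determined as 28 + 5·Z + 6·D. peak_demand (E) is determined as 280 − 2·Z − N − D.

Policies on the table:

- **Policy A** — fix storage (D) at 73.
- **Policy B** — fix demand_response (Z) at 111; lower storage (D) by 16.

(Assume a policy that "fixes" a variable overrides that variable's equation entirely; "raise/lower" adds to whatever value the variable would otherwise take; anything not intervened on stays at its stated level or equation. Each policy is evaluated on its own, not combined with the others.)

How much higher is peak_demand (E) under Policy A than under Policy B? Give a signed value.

Policy A (D := 73):
  Z = 42
  N = 31
  D = 73
  E = 280 − 2·42 − 31 − 73 = 92
Policy B (Z := 111, D − 16):
  Z = 111
  N = 31
  D = 156 − 6·111 − 31 (−16 from intervention) = -557
  E = 280 − 2·111 − 31 − (-557) = 584
E: 92 − 584 = -492

-492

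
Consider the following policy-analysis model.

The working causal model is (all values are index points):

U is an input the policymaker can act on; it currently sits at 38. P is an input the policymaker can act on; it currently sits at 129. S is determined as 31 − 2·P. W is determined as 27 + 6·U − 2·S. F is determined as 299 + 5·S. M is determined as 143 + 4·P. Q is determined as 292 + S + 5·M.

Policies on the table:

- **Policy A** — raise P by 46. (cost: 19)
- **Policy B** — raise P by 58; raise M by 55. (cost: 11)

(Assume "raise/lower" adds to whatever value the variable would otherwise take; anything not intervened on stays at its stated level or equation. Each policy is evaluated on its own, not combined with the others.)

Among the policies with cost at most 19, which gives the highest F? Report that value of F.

Policy A (P + 46):
  P = 129 + 46 = 175
  S = 31 − 2·175 = -319
  F = 299 + 5·(-319) = -1296
Policy B (P + 58, M + 55):
  P = 129 + 58 = 187
  S = 31 − 2·187 = -343
  F = 299 + 5·(-343) = -1416
Comparing — Policy A: F=-1296, Policy B: F=-1416. Highest is -1296 (Policy A).

-1296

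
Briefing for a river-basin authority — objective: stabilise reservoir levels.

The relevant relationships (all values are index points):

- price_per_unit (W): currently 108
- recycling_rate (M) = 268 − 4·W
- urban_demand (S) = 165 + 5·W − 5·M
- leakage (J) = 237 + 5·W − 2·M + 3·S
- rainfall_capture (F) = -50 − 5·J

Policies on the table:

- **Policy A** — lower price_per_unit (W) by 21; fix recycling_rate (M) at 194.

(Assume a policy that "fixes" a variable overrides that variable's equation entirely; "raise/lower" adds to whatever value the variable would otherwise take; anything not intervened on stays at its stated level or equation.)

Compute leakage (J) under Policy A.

Policy A (W − 21, M := 194):
  W = 108 − 21 = 87
  M = 194
  S = 165 + 5·87 − 5·194 = -370
  J = 237 + 5·87 − 2·194 + 3·(-370) = -826

-826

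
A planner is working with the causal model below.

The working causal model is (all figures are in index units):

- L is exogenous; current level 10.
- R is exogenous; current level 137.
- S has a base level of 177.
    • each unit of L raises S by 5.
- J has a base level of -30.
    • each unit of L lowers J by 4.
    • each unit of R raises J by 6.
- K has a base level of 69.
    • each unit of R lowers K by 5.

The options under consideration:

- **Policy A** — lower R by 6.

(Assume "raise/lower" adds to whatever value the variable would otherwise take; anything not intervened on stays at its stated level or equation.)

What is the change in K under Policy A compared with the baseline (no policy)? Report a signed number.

30

Baseline:
  R = 137
  K = 69 − 5·137 = -616
Policy A (R − 6):
  R = 137 − 6 = 131
  K = 69 − 5·131 = -586
Change in K: -586 − (-616) = 30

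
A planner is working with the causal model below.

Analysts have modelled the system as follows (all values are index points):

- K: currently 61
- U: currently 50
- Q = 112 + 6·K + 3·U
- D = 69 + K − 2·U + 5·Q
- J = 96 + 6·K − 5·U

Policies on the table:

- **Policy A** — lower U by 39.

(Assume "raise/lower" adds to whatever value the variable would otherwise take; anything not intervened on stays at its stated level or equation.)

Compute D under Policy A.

Policy A (U − 39):
  K = 61
  U = 50 − 39 = 11
  Q = 112 + 6·61 + 3·11 = 511
  D = 69 + 61 − 2·11 + 5·511 = 2663

2663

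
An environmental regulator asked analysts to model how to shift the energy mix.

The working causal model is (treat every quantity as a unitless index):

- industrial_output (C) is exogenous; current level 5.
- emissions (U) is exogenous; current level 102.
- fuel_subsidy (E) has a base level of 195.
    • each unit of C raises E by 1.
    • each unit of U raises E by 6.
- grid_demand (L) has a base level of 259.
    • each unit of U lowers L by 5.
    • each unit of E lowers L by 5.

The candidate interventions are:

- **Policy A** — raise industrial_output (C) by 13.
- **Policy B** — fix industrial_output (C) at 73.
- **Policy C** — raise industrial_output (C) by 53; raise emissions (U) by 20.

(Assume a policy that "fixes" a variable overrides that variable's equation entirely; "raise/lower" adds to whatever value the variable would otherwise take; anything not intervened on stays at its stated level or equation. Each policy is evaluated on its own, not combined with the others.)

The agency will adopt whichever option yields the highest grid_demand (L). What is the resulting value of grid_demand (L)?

Policy A (C + 13):
  C = 5 + 13 = 18
  U = 102
  E = 195 + 18 + 6·102 = 825
  L = 259 − 5·102 − 5·825 = -4376
Policy B (C := 73):
  C = 73
  U = 102
  E = 195 + 73 + 6·102 = 880
  L = 259 − 5·102 − 5·880 = -4651
Policy C (C + 53, U + 20):
  C = 5 + 53 = 58
  U = 102 + 20 = 122
  E = 195 + 58 + 6·122 = 985
  L = 259 − 5·122 − 5·985 = -5276
Comparing — Policy A: L=-4376, Policy B: L=-4651, Policy C: L=-5276. Highest is -4376 (Policy A).

-4376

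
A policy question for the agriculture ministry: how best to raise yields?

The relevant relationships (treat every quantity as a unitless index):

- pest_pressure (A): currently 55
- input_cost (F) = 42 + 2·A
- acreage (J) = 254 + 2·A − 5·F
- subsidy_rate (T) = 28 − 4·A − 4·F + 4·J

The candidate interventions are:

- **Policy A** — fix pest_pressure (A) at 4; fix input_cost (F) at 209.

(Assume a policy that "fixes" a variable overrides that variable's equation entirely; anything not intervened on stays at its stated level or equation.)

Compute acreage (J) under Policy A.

Policy A (A := 4, F := 209):
  A = 4
  F = 209
  J = 254 + 2·4 − 5·209 = -783

-783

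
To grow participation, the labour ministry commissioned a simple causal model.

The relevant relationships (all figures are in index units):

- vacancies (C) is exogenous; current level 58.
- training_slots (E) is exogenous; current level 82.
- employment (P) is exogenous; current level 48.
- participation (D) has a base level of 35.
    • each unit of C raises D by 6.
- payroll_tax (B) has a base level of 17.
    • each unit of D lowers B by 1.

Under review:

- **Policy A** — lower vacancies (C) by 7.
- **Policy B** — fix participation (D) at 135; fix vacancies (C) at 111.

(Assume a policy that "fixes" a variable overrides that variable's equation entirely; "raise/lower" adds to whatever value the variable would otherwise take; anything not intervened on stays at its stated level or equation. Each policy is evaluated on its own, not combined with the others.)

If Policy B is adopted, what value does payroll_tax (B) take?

-118

Policy B (D := 135, C := 111):
  C = 111
  D = 135
  B = 17 − 135 = -118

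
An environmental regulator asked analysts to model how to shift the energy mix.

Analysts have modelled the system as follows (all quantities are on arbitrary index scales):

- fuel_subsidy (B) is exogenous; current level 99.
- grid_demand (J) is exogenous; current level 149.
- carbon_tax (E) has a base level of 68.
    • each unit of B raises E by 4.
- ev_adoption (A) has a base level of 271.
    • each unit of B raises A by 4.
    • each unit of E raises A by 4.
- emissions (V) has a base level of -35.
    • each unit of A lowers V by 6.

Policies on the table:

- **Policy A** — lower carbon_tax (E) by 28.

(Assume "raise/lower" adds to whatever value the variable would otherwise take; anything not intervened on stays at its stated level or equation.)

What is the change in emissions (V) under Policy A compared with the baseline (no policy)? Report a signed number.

Baseline:
  B = 99
  E = 68 + 4·99 = 464
  A = 271 + 4·99 + 4·464 = 2523
  V = -35 − 6·2523 = -15173
Policy A (E − 28):
  B = 99
  E = 68 + 4·99 (−28 from intervention) = 436
  A = 271 + 4·99 + 4·436 = 2411
  V = -35 − 6·2411 = -14501
Change in V: -14501 − (-15173) = 672

672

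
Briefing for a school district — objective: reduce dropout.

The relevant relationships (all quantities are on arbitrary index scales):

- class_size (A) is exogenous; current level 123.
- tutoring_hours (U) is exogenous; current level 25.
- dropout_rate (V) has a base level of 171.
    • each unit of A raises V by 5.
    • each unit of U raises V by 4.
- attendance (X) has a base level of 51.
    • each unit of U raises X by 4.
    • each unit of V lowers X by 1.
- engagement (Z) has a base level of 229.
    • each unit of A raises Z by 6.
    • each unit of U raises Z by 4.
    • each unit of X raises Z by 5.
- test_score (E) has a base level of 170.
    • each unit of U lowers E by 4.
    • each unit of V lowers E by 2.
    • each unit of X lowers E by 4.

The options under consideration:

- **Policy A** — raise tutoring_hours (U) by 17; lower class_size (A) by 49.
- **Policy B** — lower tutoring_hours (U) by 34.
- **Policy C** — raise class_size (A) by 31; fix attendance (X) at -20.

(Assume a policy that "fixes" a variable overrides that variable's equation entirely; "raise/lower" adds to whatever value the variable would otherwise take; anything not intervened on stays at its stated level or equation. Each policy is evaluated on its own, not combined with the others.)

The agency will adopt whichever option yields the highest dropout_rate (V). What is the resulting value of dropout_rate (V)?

1041

Policy A (U + 17, A − 49):
  A = 123 − 49 = 74
  U = 25 + 17 = 42
  V = 171 + 5·74 + 4·42 = 709
Policy B (U − 34):
  A = 123
  U = 25 − 34 = -9
  V = 171 + 5·123 + 4·(-9) = 750
Policy C (A + 31, X := -20):
  A = 123 + 31 = 154
  U = 25
  V = 171 + 5·154 + 4·25 = 1041
Comparing — Policy A: V=709, Policy B: V=750, Policy C: V=1041. Highest is 1041 (Policy C).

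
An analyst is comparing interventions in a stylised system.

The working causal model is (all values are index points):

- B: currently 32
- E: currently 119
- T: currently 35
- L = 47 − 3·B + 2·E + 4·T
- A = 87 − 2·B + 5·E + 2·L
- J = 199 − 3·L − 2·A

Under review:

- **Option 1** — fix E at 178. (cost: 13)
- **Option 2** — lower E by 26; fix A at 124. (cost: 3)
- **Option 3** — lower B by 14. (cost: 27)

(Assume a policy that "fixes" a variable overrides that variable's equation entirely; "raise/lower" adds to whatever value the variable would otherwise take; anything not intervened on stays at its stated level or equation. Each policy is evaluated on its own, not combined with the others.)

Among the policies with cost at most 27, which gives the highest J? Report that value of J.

Option 1 (E := 178):
  B = 32
  E = 178
  T = 35
  L = 47 − 3·32 + 2·178 + 4·35 = 447
  A = 87 − 2·32 + 5·178 + 2·447 = 1807
  J = 199 − 3·447 − 2·1807 = -4756
Option 2 (E − 26, A := 124):
  B = 32
  E = 119 − 26 = 93
  T = 35
  L = 47 − 3·32 + 2·93 + 4·35 = 277
  A = 124
  J = 199 − 3·277 − 2·124 = -880
Option 3 (B − 14):
  B = 32 − 14 = 18
  E = 119
  T = 35
  L = 47 − 3·18 + 2·119 + 4·35 = 371
  A = 87 − 2·18 + 5·119 + 2·371 = 1388
  J = 199 − 3·371 − 2·1388 = -3690
Comparing — Option 1: J=-4756, Option 2: J=-880, Option 3: J=-3690. Highest is -880 (Option 2).

-880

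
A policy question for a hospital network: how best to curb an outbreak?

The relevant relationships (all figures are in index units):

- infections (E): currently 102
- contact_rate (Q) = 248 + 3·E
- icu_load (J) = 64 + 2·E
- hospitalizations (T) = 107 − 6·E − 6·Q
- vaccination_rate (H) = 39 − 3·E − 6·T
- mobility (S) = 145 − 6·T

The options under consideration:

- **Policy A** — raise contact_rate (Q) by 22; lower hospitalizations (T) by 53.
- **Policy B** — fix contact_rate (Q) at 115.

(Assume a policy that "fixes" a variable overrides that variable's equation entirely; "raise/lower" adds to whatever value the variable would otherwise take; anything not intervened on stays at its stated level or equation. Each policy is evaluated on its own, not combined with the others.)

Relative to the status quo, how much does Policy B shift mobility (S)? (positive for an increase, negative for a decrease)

-15804

Baseline:
  E = 102
  Q = 248 + 3·102 = 554
  T = 107 − 6·102 − 6·554 = -3829
  S = 145 − 6·(-3829) = 23119
Policy B (Q := 115):
  E = 102
  Q = 115
  T = 107 − 6·102 − 6·115 = -1195
  S = 145 − 6·(-1195) = 7315
Change in S: 7315 − 23119 = -15804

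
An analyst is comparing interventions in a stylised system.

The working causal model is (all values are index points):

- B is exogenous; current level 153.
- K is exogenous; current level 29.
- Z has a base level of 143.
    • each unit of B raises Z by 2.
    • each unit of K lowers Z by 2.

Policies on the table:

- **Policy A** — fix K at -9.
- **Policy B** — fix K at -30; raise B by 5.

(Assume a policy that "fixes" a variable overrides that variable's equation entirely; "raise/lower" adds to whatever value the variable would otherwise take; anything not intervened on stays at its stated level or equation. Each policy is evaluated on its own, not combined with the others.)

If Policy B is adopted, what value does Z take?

Policy B (K := -30, B + 5):
  B = 153 + 5 = 158
  K = -30
  Z = 143 + 2·158 − 2·(-30) = 519

519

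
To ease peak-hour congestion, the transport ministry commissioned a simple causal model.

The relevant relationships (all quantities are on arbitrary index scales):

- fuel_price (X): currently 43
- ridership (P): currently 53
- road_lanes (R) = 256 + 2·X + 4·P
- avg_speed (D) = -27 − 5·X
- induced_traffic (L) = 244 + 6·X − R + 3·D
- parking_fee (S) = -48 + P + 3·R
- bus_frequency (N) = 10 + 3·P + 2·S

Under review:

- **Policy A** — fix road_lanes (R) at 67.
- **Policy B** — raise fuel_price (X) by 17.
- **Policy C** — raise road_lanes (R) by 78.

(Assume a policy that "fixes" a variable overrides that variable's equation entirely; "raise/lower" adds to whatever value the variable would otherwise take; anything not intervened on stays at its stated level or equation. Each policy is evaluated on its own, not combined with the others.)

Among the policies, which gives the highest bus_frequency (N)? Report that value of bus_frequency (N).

Policy A (R := 67):
  X = 43
  P = 53
  R = 67
  S = -48 + 53 + 3·67 = 206
  N = 10 + 3·53 + 2·206 = 581
Policy B (X + 17):
  X = 43 + 17 = 60
  P = 53
  R = 256 + 2·60 + 4·53 = 588
  S = -48 + 53 + 3·588 = 1769
  N = 10 + 3·53 + 2·1769 = 3707
Policy C (R + 78):
  X = 43
  P = 53
  R = 256 + 2·43 + 4·53 (+78 from intervention) = 632
  S = -48 + 53 + 3·632 = 1901
  N = 10 + 3·53 + 2·1901 = 3971
Comparing — Policy A: N=581, Policy B: N=3707, Policy C: N=3971. Highest is 3971 (Policy C).

3971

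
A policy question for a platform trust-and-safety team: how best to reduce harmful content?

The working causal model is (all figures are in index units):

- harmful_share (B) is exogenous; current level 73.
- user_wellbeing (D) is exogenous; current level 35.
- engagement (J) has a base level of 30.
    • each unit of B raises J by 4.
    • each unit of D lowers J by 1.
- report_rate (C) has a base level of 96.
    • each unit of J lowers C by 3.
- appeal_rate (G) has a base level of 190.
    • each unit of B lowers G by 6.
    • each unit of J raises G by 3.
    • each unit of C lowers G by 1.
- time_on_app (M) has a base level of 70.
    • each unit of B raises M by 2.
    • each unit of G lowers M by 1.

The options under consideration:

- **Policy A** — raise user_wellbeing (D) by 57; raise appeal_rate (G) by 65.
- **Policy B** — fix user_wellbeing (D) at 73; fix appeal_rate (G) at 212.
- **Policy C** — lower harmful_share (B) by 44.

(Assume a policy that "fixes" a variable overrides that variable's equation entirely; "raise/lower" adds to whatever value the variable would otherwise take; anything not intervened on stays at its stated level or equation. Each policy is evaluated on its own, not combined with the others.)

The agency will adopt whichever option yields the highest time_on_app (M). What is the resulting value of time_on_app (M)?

Policy A (D + 57, G + 65):
  B = 73
  D = 35 + 57 = 92
  J = 30 + 4·73 − 92 = 230
  C = 96 − 3·230 = -594
  G = 190 − 6·73 + 3·230 − (-594) (+65 from intervention) = 1101
  M = 70 + 2·73 − 1101 = -885
Policy B (D := 73, G := 212):
  B = 73
  D = 73
  J = 30 + 4·73 − 73 = 249
  C = 96 − 3·249 = -651
  G = 212
  M = 70 + 2·73 − 212 = 4
Policy C (B − 44):
  B = 73 − 44 = 29
  D = 35
  J = 30 + 4·29 − 35 = 111
  C = 96 − 3·111 = -237
  G = 190 − 6·29 + 3·111 − (-237) = 586
  M = 70 + 2·29 − 586 = -458
Comparing — Policy A: M=-885, Policy B: M=4, Policy C: M=-458. Highest is 4 (Policy B).

4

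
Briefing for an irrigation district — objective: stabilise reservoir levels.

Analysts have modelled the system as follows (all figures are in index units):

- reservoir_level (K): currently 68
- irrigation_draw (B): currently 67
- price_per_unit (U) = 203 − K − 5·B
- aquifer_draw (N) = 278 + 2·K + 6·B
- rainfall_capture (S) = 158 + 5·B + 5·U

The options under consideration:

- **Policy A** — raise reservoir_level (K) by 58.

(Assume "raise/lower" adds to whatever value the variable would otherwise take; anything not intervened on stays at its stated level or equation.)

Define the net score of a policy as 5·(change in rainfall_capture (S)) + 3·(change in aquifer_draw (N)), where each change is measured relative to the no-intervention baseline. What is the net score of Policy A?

Baseline:
  K = 68
  B = 67
  U = 203 − 68 − 5·67 = -200
  N = 278 + 2·68 + 6·67 = 816
  S = 158 + 5·67 + 5·(-200) = -507
Policy A (K + 58):
  K = 68 + 58 = 126
  B = 67
  U = 203 − 126 − 5·67 = -258
  N = 278 + 2·126 + 6·67 = 932
  S = 158 + 5·67 + 5·(-258) = -797
ΔS = -797 − (-507) = -290; ΔN = 932 − 816 = 116
Score = 5·(-290) + 3·116 = -1102

-1102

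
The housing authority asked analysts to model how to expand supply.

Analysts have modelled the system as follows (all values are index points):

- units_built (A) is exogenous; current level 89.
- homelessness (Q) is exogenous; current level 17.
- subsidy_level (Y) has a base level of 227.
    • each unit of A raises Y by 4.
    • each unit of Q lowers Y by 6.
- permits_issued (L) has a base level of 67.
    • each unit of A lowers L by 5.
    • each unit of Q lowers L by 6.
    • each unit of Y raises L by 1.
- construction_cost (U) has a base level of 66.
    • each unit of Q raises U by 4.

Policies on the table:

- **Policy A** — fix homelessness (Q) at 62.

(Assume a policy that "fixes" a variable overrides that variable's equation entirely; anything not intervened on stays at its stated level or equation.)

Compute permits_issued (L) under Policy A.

-539

Policy A (Q := 62):
  A = 89
  Q = 62
  Y = 227 + 4·89 − 6·62 = 211
  L = 67 − 5·89 − 6·62 + 211 = -539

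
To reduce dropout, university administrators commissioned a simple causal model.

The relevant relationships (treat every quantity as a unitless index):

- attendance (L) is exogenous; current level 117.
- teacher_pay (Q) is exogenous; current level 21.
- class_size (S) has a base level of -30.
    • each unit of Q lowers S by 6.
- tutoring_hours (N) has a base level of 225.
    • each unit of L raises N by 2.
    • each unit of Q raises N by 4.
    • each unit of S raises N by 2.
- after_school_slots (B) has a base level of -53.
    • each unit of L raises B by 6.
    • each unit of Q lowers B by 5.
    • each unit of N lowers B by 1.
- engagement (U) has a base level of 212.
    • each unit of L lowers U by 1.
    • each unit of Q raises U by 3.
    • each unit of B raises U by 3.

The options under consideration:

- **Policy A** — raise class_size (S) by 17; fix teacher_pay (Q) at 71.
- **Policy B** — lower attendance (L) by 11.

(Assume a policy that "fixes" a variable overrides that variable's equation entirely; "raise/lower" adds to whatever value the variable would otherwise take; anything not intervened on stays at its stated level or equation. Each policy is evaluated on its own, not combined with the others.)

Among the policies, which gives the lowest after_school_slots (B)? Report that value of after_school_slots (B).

Policy A (S + 17, Q := 71):
  L = 117
  Q = 71
  S = -30 − 6·71 (+17 from intervention) = -439
  N = 225 + 2·117 + 4·71 + 2·(-439) = -135
  B = -53 + 6·117 − 5·71 − (-135) = 429
Policy B (L − 11):
  L = 117 − 11 = 106
  Q = 21
  S = -30 − 6·21 = -156
  N = 225 + 2·106 + 4·21 + 2·(-156) = 209
  B = -53 + 6·106 − 5·21 − 209 = 269
Comparing — Policy A: B=429, Policy B: B=269. Lowest is 269 (Policy B).

269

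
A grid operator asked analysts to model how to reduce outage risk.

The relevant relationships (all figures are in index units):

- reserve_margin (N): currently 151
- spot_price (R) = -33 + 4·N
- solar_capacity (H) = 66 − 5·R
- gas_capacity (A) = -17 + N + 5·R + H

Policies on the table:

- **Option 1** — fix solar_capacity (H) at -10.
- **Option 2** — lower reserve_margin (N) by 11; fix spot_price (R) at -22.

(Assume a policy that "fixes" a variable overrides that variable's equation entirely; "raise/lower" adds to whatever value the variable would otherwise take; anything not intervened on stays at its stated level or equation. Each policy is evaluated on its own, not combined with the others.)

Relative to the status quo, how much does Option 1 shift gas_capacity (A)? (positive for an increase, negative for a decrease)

2779

Baseline:
  N = 151
  R = -33 + 4·151 = 571
  H = 66 − 5·571 = -2789
  A = -17 + 151 + 5·571 + (-2789) = 200
Option 1 (H := -10):
  N = 151
  R = -33 + 4·151 = 571
  H = -10
  A = -17 + 151 + 5·571 + (-10) = 2979
Change in A: 2979 − 200 = 2779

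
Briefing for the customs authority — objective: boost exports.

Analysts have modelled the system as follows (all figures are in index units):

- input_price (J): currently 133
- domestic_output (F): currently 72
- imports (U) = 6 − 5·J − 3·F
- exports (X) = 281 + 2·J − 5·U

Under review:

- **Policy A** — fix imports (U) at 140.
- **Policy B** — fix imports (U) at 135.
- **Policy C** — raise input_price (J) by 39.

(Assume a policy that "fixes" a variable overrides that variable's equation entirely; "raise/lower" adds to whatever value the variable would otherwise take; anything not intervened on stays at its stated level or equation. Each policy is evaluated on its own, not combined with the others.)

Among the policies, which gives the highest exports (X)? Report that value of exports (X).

Policy A (U := 140):
  J = 133
  F = 72
  U = 140
  X = 281 + 2·133 − 5·140 = -153
Policy B (U := 135):
  J = 133
  F = 72
  U = 135
  X = 281 + 2·133 − 5·135 = -128
Policy C (J + 39):
  J = 133 + 39 = 172
  F = 72
  U = 6 − 5·172 − 3·72 = -1070
  X = 281 + 2·172 − 5·(-1070) = 5975
Comparing — Policy A: X=-153, Policy B: X=-128, Policy C: X=5975. Highest is 5975 (Policy C).

5975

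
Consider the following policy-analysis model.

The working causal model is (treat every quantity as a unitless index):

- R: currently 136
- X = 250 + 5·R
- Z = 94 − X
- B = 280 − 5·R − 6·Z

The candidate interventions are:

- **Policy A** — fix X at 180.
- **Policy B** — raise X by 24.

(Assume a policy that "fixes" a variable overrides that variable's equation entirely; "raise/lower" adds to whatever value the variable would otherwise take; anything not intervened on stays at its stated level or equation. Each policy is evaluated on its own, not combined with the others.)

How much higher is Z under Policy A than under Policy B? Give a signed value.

Policy A (X := 180):
  R = 136
  X = 180
  Z = 94 − 180 = -86
Policy B (X + 24):
  R = 136
  X = 250 + 5·136 (+24 from intervention) = 954
  Z = 94 − 954 = -860
Z: -86 − (-860) = 774

774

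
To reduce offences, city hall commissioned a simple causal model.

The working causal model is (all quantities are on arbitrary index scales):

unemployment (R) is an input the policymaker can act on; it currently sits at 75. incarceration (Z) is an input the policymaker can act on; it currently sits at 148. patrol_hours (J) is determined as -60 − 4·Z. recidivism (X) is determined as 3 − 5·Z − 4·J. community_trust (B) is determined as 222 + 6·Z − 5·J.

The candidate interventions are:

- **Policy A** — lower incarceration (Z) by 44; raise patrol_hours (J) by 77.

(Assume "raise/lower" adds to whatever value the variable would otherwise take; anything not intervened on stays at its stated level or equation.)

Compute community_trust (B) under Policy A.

Policy A (Z − 44, J + 77):
  Z = 148 − 44 = 104
  J = -60 − 4·104 (+77 from intervention) = -399
  B = 222 + 6·104 − 5·(-399) = 2841

2841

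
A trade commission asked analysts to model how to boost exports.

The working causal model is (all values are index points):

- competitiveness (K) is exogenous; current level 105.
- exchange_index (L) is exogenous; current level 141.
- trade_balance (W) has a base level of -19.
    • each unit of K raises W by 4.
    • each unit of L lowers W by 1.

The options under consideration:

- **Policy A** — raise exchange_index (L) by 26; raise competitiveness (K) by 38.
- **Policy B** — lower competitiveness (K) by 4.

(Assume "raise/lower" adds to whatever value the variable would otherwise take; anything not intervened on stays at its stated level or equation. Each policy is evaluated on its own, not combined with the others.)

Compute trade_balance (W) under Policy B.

Policy B (K − 4):
  K = 105 − 4 = 101
  L = 141
  W = -19 + 4·101 − 141 = 244

244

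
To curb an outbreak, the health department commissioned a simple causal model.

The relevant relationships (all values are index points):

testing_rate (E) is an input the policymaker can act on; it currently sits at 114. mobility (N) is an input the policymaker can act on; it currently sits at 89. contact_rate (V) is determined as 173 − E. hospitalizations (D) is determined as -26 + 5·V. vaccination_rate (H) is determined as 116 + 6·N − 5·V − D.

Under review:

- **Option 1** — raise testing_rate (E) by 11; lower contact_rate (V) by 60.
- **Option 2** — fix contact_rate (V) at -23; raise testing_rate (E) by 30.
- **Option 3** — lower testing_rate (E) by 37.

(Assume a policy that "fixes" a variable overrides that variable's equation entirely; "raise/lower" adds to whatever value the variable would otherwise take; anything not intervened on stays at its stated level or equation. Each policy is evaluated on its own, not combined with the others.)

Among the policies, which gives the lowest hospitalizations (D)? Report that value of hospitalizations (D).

-141

Option 1 (E + 11, V − 60):
  E = 114 + 11 = 125
  V = 173 − 125 (−60 from intervention) = -12
  D = -26 + 5·(-12) = -86
Option 2 (V := -23, E + 30):
  E = 114 + 30 = 144
  V = -23
  D = -26 + 5·(-23) = -141
Option 3 (E − 37):
  E = 114 − 37 = 77
  V = 173 − 77 = 96
  D = -26 + 5·96 = 454
Comparing — Option 1: D=-86, Option 2: D=-141, Option 3: D=454. Lowest is -141 (Option 2).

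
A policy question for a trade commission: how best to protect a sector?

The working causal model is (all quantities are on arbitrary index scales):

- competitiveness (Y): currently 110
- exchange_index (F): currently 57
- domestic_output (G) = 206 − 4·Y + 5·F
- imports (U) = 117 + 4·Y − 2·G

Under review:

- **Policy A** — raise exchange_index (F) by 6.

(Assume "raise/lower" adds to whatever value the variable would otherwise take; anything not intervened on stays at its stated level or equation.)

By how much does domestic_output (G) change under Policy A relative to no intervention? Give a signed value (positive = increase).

Baseline:
  Y = 110
  F = 57
  G = 206 − 4·110 + 5·57 = 51
Policy A (F + 6):
  Y = 110
  F = 57 + 6 = 63
  G = 206 − 4·110 + 5·63 = 81
Change in G: 81 − 51 = 30

30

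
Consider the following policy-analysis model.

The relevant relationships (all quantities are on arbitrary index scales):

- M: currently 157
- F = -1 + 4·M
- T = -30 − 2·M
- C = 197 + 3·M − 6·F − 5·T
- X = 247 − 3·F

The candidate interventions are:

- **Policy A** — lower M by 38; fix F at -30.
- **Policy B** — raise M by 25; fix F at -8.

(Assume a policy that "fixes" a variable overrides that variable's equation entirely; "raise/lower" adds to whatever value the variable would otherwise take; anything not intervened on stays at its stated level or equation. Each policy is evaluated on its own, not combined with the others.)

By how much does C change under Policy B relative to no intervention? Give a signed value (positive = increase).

Baseline:
  M = 157
  F = -1 + 4·157 = 627
  T = -30 − 2·157 = -344
  C = 197 + 3·157 − 6·627 − 5·(-344) = -1374
Policy B (M + 25, F := -8):
  M = 157 + 25 = 182
  F = -8
  T = -30 − 2·182 = -394
  C = 197 + 3·182 − 6·(-8) − 5·(-394) = 2761
Change in C: 2761 − (-1374) = 4135

4135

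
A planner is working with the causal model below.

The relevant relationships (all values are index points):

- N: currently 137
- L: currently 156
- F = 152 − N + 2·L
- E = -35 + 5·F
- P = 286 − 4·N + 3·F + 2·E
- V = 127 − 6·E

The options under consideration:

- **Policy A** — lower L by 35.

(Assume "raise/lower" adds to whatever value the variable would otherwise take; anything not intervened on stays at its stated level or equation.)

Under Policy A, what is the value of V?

Policy A (L − 35):
  N = 137
  L = 156 − 35 = 121
  F = 152 − 137 + 2·121 = 257
  E = -35 + 5·257 = 1250
  V = 127 − 6·1250 = -7373

-7373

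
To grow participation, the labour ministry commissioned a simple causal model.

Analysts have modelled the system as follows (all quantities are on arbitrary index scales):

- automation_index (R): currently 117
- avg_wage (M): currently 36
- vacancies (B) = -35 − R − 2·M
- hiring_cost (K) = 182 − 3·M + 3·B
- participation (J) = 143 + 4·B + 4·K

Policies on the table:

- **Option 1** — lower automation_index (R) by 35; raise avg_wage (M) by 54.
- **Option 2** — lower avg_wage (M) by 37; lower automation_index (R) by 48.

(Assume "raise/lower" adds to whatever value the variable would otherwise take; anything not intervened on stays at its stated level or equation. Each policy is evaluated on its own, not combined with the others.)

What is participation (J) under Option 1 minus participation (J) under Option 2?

-4212

Option 1 (R − 35, M + 54):
  R = 117 − 35 = 82
  M = 36 + 54 = 90
  B = -35 − 82 − 2·90 = -297
  K = 182 − 3·90 + 3·(-297) = -979
  J = 143 + 4·(-297) + 4·(-979) = -4961
Option 2 (M − 37, R − 48):
  R = 117 − 48 = 69
  M = 36 − 37 = -1
  B = -35 − 69 − 2·(-1) = -102
  K = 182 − 3·(-1) + 3·(-102) = -121
  J = 143 + 4·(-102) + 4·(-121) = -749
J: -4961 − (-749) = -4212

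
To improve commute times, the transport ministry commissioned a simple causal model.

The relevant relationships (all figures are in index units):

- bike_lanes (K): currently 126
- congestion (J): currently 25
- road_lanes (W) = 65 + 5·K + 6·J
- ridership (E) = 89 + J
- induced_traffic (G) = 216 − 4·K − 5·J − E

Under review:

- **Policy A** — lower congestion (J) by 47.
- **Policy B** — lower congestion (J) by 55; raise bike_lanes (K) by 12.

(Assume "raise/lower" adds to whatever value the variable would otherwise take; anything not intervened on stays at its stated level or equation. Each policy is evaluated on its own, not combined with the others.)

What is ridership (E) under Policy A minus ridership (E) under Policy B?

Policy A (J − 47):
  J = 25 − 47 = -22
  E = 89 + (-22) = 67
Policy B (J − 55, K + 12):
  J = 25 − 55 = -30
  E = 89 + (-30) = 59
E: 67 − 59 = 8

8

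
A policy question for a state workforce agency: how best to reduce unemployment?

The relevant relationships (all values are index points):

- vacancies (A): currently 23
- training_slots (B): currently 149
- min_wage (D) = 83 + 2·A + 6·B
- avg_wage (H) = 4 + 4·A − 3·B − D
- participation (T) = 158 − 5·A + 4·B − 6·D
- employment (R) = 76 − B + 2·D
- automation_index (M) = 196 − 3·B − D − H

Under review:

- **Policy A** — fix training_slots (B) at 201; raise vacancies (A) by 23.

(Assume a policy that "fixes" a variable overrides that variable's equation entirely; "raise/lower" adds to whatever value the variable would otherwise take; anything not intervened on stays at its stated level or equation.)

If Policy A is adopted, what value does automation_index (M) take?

Policy A (B := 201, A + 23):
  A = 23 + 23 = 46
  B = 201
  D = 83 + 2·46 + 6·201 = 1381
  H = 4 + 4·46 − 3·201 − 1381 = -1796
  M = 196 − 3·201 − 1381 − (-1796) = 8

8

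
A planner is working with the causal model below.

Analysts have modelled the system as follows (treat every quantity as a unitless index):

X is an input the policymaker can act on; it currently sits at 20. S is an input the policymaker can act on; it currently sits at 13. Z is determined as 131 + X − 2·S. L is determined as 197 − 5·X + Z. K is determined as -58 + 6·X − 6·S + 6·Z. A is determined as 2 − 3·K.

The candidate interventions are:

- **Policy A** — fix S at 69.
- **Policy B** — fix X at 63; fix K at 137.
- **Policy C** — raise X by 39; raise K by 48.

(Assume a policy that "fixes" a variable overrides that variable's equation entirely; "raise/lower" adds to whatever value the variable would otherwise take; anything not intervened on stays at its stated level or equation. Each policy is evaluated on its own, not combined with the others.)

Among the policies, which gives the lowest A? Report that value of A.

-3748

Policy A (S := 69):
  X = 20
  S = 69
  Z = 131 + 20 − 2·69 = 13
  K = -58 + 6·20 − 6·69 + 6·13 = -274
  A = 2 − 3·(-274) = 824
Policy B (X := 63, K := 137):
  X = 63
  S = 13
  Z = 131 + 63 − 2·13 = 168
  K = 137
  A = 2 − 3·137 = -409
Policy C (X + 39, K + 48):
  X = 20 + 39 = 59
  S = 13
  Z = 131 + 59 − 2·13 = 164
  K = -58 + 6·59 − 6·13 + 6·164 (+48 from intervention) = 1250
  A = 2 − 3·1250 = -3748
Comparing — Policy A: A=824, Policy B: A=-409, Policy C: A=-3748. Lowest is -3748 (Policy C).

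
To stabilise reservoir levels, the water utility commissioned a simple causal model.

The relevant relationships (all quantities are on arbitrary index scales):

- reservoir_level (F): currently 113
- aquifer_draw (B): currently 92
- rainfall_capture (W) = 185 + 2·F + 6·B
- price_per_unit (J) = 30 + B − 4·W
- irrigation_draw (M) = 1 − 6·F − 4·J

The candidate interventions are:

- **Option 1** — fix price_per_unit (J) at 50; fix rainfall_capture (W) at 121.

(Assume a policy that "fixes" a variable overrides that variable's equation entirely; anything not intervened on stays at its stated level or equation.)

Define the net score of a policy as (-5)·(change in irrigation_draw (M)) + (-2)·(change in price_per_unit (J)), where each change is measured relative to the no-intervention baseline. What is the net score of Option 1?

Baseline:
  F = 113
  B = 92
  W = 185 + 2·113 + 6·92 = 963
  J = 30 + 92 − 4·963 = -3730
  M = 1 − 6·113 − 4·(-3730) = 14243
Option 1 (J := 50, W := 121):
  F = 113
  B = 92
  W = 121
  J = 50
  M = 1 − 6·113 − 4·50 = -877
ΔM = -877 − 14243 = -15120; ΔJ = 50 − (-3730) = 3780
Score = (-5)·(-15120) + (-2)·3780 = 68040

68040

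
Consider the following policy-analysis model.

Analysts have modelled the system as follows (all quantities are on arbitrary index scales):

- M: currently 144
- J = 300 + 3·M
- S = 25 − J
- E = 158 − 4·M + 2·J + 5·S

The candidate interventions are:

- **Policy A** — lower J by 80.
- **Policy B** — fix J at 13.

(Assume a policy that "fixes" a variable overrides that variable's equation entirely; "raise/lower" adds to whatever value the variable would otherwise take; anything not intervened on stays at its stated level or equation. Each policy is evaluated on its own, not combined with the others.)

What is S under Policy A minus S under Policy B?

-639

Policy A (J − 80):
  M = 144
  J = 300 + 3·144 (−80 from intervention) = 652
  S = 25 − 652 = -627
Policy B (J := 13):
  M = 144
  J = 13
  S = 25 − 13 = 12
S: -627 − 12 = -639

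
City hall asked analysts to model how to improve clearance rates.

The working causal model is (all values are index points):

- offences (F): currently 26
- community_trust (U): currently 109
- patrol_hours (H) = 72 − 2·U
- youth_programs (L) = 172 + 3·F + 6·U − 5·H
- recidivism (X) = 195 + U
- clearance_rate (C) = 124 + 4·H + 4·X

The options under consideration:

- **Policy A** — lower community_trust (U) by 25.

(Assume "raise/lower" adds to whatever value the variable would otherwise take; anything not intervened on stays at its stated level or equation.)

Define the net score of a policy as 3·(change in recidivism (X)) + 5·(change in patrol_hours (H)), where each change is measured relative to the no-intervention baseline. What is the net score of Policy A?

Baseline:
  U = 109
  H = 72 − 2·109 = -146
  X = 195 + 109 = 304
Policy A (U − 25):
  U = 109 − 25 = 84
  H = 72 − 2·84 = -96
  X = 195 + 84 = 279
ΔX = 279 − 304 = -25; ΔH = -96 − (-146) = 50
Score = 3·(-25) + 5·50 = 175

175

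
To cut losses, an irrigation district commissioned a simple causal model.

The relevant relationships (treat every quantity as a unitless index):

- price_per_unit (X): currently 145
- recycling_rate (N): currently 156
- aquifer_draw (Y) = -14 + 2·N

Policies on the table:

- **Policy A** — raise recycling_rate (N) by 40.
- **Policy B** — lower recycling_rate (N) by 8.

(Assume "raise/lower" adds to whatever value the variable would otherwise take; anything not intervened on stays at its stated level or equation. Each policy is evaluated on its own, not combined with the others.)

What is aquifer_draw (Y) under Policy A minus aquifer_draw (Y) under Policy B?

Policy A (N + 40):
  N = 156 + 40 = 196
  Y = -14 + 2·196 = 378
Policy B (N − 8):
  N = 156 − 8 = 148
  Y = -14 + 2·148 = 282
Y: 378 − 282 = 96

96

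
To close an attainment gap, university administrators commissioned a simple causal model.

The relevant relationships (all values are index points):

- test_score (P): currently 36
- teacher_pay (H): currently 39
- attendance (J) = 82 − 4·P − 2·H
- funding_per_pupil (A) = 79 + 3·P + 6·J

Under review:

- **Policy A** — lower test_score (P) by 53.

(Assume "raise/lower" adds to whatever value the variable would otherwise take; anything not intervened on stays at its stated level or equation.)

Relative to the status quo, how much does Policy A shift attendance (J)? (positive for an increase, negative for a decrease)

212

Baseline:
  P = 36
  H = 39
  J = 82 − 4·36 − 2·39 = -140
Policy A (P − 53):
  P = 36 − 53 = -17
  H = 39
  J = 82 − 4·(-17) − 2·39 = 72
Change in J: 72 − (-140) = 212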